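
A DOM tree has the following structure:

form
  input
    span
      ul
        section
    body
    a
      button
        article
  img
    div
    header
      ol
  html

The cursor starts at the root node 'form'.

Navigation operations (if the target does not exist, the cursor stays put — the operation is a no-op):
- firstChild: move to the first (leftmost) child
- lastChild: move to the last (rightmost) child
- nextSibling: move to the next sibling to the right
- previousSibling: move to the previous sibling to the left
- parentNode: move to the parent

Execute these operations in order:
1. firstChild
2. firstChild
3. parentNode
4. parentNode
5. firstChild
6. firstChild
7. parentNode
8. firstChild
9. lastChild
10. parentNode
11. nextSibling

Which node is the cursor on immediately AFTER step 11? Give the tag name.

After 1 (firstChild): input
After 2 (firstChild): span
After 3 (parentNode): input
After 4 (parentNode): form
After 5 (firstChild): input
After 6 (firstChild): span
After 7 (parentNode): input
After 8 (firstChild): span
After 9 (lastChild): ul
After 10 (parentNode): span
After 11 (nextSibling): body

Answer: body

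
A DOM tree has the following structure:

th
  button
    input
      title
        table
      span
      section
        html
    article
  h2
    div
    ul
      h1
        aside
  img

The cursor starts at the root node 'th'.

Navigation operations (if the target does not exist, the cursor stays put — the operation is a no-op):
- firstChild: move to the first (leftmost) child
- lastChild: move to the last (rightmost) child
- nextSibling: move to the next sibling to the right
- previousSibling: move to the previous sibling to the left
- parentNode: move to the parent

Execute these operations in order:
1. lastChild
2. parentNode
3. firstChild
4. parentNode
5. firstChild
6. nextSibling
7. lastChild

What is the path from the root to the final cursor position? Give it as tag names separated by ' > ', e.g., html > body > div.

Answer: th > h2 > ul

Derivation:
After 1 (lastChild): img
After 2 (parentNode): th
After 3 (firstChild): button
After 4 (parentNode): th
After 5 (firstChild): button
After 6 (nextSibling): h2
After 7 (lastChild): ul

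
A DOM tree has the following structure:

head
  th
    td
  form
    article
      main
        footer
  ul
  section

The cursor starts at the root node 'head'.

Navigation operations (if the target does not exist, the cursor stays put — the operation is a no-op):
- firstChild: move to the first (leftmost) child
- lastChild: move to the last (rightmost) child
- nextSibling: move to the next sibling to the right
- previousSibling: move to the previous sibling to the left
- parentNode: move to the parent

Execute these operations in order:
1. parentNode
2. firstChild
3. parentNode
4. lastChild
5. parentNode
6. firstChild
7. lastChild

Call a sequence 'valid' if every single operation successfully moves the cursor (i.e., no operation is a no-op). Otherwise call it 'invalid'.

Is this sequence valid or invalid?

After 1 (parentNode): head (no-op, stayed)
After 2 (firstChild): th
After 3 (parentNode): head
After 4 (lastChild): section
After 5 (parentNode): head
After 6 (firstChild): th
After 7 (lastChild): td

Answer: invalid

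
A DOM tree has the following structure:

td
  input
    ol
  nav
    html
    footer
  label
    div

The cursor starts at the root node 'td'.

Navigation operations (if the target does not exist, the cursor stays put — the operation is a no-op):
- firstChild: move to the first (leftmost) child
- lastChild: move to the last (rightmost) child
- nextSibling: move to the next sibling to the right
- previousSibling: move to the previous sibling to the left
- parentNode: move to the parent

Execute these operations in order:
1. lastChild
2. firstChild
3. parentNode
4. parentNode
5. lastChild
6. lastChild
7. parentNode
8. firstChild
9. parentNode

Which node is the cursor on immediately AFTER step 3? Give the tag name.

Answer: label

Derivation:
After 1 (lastChild): label
After 2 (firstChild): div
After 3 (parentNode): label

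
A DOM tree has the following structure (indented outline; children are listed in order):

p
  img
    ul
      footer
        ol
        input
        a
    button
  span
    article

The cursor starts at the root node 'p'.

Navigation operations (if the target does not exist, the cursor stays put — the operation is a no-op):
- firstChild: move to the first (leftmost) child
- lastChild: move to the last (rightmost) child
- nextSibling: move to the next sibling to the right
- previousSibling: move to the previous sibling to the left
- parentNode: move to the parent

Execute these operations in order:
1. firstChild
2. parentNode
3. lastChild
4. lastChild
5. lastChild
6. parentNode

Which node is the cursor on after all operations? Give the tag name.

Answer: span

Derivation:
After 1 (firstChild): img
After 2 (parentNode): p
After 3 (lastChild): span
After 4 (lastChild): article
After 5 (lastChild): article (no-op, stayed)
After 6 (parentNode): span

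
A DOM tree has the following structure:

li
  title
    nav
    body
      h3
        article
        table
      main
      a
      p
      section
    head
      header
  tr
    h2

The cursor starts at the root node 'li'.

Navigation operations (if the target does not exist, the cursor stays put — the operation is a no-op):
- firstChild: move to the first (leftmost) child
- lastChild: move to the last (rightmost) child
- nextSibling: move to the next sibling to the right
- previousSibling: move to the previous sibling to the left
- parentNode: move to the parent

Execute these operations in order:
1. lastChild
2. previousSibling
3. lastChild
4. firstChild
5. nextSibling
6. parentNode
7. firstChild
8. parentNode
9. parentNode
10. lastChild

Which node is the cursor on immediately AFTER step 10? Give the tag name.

After 1 (lastChild): tr
After 2 (previousSibling): title
After 3 (lastChild): head
After 4 (firstChild): header
After 5 (nextSibling): header (no-op, stayed)
After 6 (parentNode): head
After 7 (firstChild): header
After 8 (parentNode): head
After 9 (parentNode): title
After 10 (lastChild): head

Answer: head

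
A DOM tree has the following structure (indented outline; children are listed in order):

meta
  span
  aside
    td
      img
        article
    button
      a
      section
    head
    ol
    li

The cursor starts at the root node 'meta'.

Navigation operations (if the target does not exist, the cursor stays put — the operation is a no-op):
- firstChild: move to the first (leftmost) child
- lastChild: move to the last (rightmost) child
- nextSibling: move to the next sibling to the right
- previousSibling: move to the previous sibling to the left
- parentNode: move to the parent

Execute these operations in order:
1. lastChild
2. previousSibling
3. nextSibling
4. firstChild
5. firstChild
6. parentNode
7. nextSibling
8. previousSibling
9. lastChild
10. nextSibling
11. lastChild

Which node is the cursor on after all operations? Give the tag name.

Answer: article

Derivation:
After 1 (lastChild): aside
After 2 (previousSibling): span
After 3 (nextSibling): aside
After 4 (firstChild): td
After 5 (firstChild): img
After 6 (parentNode): td
After 7 (nextSibling): button
After 8 (previousSibling): td
After 9 (lastChild): img
After 10 (nextSibling): img (no-op, stayed)
After 11 (lastChild): article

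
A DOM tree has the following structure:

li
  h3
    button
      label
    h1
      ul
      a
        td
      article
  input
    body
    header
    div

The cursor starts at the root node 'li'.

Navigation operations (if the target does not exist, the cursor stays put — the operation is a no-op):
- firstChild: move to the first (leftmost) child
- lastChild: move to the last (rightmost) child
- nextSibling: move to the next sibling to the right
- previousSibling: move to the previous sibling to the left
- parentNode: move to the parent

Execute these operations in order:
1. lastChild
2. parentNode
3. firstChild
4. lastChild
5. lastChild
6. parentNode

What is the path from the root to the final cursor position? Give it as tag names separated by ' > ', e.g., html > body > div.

Answer: li > h3 > h1

Derivation:
After 1 (lastChild): input
After 2 (parentNode): li
After 3 (firstChild): h3
After 4 (lastChild): h1
After 5 (lastChild): article
After 6 (parentNode): h1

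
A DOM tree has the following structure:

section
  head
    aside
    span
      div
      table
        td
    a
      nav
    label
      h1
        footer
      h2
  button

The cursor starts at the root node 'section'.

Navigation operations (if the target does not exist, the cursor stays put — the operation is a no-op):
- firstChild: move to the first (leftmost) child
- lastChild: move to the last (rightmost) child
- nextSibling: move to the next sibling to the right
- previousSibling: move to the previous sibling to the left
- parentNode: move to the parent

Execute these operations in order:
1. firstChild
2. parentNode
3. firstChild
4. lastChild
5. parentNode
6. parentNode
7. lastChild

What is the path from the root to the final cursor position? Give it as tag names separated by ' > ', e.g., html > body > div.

Answer: section > button

Derivation:
After 1 (firstChild): head
After 2 (parentNode): section
After 3 (firstChild): head
After 4 (lastChild): label
After 5 (parentNode): head
After 6 (parentNode): section
After 7 (lastChild): button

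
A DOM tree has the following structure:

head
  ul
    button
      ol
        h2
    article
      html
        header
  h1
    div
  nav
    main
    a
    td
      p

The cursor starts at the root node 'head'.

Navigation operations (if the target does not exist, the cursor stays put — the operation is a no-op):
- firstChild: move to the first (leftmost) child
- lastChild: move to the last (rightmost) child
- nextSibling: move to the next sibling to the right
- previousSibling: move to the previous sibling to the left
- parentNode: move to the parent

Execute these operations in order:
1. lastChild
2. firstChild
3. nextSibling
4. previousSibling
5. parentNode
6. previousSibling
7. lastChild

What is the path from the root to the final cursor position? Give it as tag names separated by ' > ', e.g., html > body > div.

After 1 (lastChild): nav
After 2 (firstChild): main
After 3 (nextSibling): a
After 4 (previousSibling): main
After 5 (parentNode): nav
After 6 (previousSibling): h1
After 7 (lastChild): div

Answer: head > h1 > div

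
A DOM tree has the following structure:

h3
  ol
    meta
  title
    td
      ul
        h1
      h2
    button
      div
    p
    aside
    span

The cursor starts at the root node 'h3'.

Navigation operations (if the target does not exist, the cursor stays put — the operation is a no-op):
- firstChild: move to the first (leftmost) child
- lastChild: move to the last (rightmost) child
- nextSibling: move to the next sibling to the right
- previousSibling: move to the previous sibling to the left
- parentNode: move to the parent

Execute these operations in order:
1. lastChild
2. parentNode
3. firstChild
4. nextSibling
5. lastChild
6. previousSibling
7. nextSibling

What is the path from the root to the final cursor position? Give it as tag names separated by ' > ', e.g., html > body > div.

Answer: h3 > title > span

Derivation:
After 1 (lastChild): title
After 2 (parentNode): h3
After 3 (firstChild): ol
After 4 (nextSibling): title
After 5 (lastChild): span
After 6 (previousSibling): aside
After 7 (nextSibling): span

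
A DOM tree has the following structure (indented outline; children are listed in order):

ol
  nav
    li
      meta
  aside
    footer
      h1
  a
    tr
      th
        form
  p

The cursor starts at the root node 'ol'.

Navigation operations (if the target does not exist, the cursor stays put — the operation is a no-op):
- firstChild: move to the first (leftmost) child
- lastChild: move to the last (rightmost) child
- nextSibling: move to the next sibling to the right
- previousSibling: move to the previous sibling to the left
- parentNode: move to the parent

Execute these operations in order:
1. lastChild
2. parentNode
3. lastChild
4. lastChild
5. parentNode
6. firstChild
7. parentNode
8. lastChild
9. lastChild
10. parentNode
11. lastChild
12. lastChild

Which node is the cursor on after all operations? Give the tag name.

Answer: p

Derivation:
After 1 (lastChild): p
After 2 (parentNode): ol
After 3 (lastChild): p
After 4 (lastChild): p (no-op, stayed)
After 5 (parentNode): ol
After 6 (firstChild): nav
After 7 (parentNode): ol
After 8 (lastChild): p
After 9 (lastChild): p (no-op, stayed)
After 10 (parentNode): ol
After 11 (lastChild): p
After 12 (lastChild): p (no-op, stayed)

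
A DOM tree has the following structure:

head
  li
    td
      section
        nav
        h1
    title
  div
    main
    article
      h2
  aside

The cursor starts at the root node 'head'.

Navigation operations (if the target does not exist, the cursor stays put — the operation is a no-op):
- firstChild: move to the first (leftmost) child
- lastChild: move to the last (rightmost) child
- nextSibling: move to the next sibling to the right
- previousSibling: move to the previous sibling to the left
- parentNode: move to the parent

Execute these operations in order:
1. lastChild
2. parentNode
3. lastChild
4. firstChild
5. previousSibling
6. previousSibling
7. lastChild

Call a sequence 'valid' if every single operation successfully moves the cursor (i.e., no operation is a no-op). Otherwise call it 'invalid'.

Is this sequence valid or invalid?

After 1 (lastChild): aside
After 2 (parentNode): head
After 3 (lastChild): aside
After 4 (firstChild): aside (no-op, stayed)
After 5 (previousSibling): div
After 6 (previousSibling): li
After 7 (lastChild): title

Answer: invalid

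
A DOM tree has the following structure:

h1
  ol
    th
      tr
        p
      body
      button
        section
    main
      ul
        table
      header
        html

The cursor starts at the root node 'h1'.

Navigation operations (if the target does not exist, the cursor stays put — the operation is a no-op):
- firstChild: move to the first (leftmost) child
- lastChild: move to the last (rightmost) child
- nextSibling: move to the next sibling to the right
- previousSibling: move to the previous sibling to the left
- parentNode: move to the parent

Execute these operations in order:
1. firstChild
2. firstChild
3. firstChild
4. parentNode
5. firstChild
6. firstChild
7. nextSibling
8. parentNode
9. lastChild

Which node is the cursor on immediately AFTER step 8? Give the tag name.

After 1 (firstChild): ol
After 2 (firstChild): th
After 3 (firstChild): tr
After 4 (parentNode): th
After 5 (firstChild): tr
After 6 (firstChild): p
After 7 (nextSibling): p (no-op, stayed)
After 8 (parentNode): tr

Answer: tr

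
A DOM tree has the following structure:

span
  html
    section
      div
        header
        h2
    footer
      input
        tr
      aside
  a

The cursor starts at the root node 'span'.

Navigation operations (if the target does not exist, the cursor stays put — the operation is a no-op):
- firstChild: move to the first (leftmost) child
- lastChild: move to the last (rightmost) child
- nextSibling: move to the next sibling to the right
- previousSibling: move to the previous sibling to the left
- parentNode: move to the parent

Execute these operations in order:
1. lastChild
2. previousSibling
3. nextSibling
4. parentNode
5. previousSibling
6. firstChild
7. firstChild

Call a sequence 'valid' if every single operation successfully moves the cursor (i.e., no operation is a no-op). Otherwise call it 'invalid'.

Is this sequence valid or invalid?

After 1 (lastChild): a
After 2 (previousSibling): html
After 3 (nextSibling): a
After 4 (parentNode): span
After 5 (previousSibling): span (no-op, stayed)
After 6 (firstChild): html
After 7 (firstChild): section

Answer: invalid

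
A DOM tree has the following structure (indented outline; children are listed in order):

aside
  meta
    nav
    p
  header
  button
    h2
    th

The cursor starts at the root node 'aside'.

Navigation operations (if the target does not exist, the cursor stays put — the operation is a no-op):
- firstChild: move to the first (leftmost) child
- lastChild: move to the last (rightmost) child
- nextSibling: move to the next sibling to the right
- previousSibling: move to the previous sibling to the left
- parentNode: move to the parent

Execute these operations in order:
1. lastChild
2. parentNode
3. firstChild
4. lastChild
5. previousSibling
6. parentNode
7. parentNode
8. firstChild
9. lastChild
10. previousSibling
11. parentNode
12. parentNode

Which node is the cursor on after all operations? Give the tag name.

Answer: aside

Derivation:
After 1 (lastChild): button
After 2 (parentNode): aside
After 3 (firstChild): meta
After 4 (lastChild): p
After 5 (previousSibling): nav
After 6 (parentNode): meta
After 7 (parentNode): aside
After 8 (firstChild): meta
After 9 (lastChild): p
After 10 (previousSibling): nav
After 11 (parentNode): meta
After 12 (parentNode): aside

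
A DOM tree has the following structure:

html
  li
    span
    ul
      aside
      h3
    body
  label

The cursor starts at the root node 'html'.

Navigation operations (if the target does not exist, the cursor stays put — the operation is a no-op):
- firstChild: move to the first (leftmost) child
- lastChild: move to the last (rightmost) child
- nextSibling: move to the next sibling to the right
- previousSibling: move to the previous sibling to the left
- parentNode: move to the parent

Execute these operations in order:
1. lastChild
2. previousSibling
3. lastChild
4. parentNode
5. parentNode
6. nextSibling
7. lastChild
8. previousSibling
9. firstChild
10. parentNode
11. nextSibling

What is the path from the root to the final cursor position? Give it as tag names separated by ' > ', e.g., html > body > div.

After 1 (lastChild): label
After 2 (previousSibling): li
After 3 (lastChild): body
After 4 (parentNode): li
After 5 (parentNode): html
After 6 (nextSibling): html (no-op, stayed)
After 7 (lastChild): label
After 8 (previousSibling): li
After 9 (firstChild): span
After 10 (parentNode): li
After 11 (nextSibling): label

Answer: html > label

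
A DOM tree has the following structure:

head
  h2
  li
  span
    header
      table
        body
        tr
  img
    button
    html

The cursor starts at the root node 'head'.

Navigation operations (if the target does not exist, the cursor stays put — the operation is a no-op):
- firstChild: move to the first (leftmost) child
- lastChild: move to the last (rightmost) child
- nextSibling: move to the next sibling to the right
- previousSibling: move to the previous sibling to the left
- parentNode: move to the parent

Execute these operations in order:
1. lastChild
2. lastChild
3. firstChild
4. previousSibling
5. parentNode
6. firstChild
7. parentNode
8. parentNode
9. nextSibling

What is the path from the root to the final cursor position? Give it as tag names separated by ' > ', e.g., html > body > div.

Answer: head

Derivation:
After 1 (lastChild): img
After 2 (lastChild): html
After 3 (firstChild): html (no-op, stayed)
After 4 (previousSibling): button
After 5 (parentNode): img
After 6 (firstChild): button
After 7 (parentNode): img
After 8 (parentNode): head
After 9 (nextSibling): head (no-op, stayed)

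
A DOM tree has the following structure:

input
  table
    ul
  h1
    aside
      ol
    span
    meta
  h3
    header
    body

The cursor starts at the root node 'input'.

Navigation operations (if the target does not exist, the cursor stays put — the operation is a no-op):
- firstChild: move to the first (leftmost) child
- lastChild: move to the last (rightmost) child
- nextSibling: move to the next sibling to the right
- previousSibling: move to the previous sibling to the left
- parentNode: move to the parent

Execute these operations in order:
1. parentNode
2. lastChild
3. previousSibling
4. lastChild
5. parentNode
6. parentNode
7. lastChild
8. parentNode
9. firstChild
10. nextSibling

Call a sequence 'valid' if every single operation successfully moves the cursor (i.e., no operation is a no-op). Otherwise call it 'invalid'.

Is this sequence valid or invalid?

Answer: invalid

Derivation:
After 1 (parentNode): input (no-op, stayed)
After 2 (lastChild): h3
After 3 (previousSibling): h1
After 4 (lastChild): meta
After 5 (parentNode): h1
After 6 (parentNode): input
After 7 (lastChild): h3
After 8 (parentNode): input
After 9 (firstChild): table
After 10 (nextSibling): h1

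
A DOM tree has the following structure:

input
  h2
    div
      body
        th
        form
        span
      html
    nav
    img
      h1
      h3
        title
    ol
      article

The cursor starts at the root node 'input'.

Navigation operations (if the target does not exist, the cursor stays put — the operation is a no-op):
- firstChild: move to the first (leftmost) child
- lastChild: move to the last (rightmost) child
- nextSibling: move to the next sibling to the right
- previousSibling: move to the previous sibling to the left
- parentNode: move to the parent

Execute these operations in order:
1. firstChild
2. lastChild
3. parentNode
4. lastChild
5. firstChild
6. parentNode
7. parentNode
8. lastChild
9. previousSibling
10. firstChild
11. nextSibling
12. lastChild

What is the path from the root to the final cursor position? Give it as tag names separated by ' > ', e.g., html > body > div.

Answer: input > h2 > img > h3 > title

Derivation:
After 1 (firstChild): h2
After 2 (lastChild): ol
After 3 (parentNode): h2
After 4 (lastChild): ol
After 5 (firstChild): article
After 6 (parentNode): ol
After 7 (parentNode): h2
After 8 (lastChild): ol
After 9 (previousSibling): img
After 10 (firstChild): h1
After 11 (nextSibling): h3
After 12 (lastChild): title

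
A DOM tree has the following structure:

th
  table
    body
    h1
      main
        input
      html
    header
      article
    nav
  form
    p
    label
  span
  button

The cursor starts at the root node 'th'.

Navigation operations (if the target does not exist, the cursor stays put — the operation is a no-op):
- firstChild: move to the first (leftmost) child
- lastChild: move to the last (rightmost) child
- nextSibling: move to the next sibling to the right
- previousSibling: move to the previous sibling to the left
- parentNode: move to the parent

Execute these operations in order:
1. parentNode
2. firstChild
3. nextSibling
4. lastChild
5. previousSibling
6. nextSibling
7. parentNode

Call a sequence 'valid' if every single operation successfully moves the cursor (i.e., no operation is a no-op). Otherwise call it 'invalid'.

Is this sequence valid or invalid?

After 1 (parentNode): th (no-op, stayed)
After 2 (firstChild): table
After 3 (nextSibling): form
After 4 (lastChild): label
After 5 (previousSibling): p
After 6 (nextSibling): label
After 7 (parentNode): form

Answer: invalid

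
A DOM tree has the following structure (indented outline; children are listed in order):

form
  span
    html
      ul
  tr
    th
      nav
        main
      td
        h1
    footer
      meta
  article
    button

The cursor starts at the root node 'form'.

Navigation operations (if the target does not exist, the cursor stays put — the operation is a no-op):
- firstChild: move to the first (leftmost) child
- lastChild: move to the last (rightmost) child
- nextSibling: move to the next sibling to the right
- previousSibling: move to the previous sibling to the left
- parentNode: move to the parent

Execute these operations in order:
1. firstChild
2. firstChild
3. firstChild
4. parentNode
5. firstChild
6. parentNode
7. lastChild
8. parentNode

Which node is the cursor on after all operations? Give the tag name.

Answer: html

Derivation:
After 1 (firstChild): span
After 2 (firstChild): html
After 3 (firstChild): ul
After 4 (parentNode): html
After 5 (firstChild): ul
After 6 (parentNode): html
After 7 (lastChild): ul
After 8 (parentNode): html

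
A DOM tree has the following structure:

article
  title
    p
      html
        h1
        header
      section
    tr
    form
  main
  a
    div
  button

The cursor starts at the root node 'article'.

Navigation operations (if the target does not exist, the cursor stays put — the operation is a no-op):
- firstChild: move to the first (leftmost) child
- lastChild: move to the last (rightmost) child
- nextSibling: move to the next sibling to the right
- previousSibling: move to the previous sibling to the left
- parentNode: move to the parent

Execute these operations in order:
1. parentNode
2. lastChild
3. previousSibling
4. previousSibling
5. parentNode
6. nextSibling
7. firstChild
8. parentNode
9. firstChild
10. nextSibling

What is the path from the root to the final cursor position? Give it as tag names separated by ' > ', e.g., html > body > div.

Answer: article > main

Derivation:
After 1 (parentNode): article (no-op, stayed)
After 2 (lastChild): button
After 3 (previousSibling): a
After 4 (previousSibling): main
After 5 (parentNode): article
After 6 (nextSibling): article (no-op, stayed)
After 7 (firstChild): title
After 8 (parentNode): article
After 9 (firstChild): title
After 10 (nextSibling): main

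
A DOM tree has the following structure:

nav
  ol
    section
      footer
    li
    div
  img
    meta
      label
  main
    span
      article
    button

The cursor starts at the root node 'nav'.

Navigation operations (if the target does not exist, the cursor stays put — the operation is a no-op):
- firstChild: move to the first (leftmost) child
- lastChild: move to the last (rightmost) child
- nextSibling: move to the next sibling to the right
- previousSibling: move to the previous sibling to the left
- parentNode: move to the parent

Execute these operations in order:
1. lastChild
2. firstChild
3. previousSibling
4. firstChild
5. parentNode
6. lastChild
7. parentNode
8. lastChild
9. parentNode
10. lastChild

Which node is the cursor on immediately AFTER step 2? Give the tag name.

Answer: span

Derivation:
After 1 (lastChild): main
After 2 (firstChild): span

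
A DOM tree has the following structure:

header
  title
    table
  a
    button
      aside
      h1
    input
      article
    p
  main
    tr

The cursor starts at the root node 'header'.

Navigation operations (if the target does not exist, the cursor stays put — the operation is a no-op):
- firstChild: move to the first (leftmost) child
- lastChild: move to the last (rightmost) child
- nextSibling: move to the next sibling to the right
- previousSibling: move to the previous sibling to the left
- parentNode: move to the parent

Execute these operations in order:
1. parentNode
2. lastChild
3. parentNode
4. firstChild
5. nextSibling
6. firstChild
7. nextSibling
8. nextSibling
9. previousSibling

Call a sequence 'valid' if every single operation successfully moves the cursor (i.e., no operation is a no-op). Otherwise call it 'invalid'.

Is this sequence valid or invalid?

After 1 (parentNode): header (no-op, stayed)
After 2 (lastChild): main
After 3 (parentNode): header
After 4 (firstChild): title
After 5 (nextSibling): a
After 6 (firstChild): button
After 7 (nextSibling): input
After 8 (nextSibling): p
After 9 (previousSibling): input

Answer: invalid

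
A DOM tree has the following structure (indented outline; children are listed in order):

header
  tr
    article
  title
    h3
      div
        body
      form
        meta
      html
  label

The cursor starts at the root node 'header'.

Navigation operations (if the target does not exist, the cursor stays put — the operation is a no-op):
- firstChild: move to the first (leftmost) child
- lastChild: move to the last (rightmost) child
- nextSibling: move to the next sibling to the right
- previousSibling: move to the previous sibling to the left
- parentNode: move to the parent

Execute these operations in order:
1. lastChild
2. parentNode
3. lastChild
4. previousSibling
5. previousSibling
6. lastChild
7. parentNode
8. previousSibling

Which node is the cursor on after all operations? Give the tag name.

After 1 (lastChild): label
After 2 (parentNode): header
After 3 (lastChild): label
After 4 (previousSibling): title
After 5 (previousSibling): tr
After 6 (lastChild): article
After 7 (parentNode): tr
After 8 (previousSibling): tr (no-op, stayed)

Answer: tr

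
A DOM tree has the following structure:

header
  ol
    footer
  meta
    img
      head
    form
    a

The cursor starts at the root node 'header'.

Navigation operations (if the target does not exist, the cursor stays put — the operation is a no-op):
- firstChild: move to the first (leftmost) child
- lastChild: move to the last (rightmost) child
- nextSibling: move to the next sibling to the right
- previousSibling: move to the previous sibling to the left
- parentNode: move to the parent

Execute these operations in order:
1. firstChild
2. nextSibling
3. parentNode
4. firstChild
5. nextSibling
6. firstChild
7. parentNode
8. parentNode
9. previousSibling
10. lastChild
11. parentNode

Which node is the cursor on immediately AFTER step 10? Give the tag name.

Answer: meta

Derivation:
After 1 (firstChild): ol
After 2 (nextSibling): meta
After 3 (parentNode): header
After 4 (firstChild): ol
After 5 (nextSibling): meta
After 6 (firstChild): img
After 7 (parentNode): meta
After 8 (parentNode): header
After 9 (previousSibling): header (no-op, stayed)
After 10 (lastChild): meta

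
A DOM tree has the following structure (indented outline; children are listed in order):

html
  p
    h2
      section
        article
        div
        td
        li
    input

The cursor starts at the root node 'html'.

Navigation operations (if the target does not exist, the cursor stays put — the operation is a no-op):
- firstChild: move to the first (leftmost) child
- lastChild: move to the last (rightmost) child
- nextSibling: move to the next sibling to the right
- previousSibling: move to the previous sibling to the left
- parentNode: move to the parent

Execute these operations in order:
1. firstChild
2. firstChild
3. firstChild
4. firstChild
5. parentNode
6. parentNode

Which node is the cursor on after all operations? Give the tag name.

After 1 (firstChild): p
After 2 (firstChild): h2
After 3 (firstChild): section
After 4 (firstChild): article
After 5 (parentNode): section
After 6 (parentNode): h2

Answer: h2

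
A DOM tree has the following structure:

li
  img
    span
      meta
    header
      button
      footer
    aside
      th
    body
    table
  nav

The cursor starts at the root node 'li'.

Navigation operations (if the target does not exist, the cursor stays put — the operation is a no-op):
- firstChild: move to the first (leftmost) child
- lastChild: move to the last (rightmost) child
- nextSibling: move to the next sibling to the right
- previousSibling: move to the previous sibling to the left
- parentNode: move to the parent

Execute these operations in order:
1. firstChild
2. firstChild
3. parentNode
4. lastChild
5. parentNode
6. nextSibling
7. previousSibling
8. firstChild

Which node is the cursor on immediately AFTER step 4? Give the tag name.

Answer: table

Derivation:
After 1 (firstChild): img
After 2 (firstChild): span
After 3 (parentNode): img
After 4 (lastChild): table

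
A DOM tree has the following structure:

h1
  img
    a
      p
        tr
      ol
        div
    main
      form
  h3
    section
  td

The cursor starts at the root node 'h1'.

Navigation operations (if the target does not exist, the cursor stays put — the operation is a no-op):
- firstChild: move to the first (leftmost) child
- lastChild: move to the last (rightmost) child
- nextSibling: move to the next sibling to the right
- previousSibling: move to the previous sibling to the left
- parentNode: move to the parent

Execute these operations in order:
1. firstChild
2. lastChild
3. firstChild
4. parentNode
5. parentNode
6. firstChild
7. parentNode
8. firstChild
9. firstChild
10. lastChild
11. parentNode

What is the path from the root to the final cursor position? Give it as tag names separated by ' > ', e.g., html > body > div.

After 1 (firstChild): img
After 2 (lastChild): main
After 3 (firstChild): form
After 4 (parentNode): main
After 5 (parentNode): img
After 6 (firstChild): a
After 7 (parentNode): img
After 8 (firstChild): a
After 9 (firstChild): p
After 10 (lastChild): tr
After 11 (parentNode): p

Answer: h1 > img > a > p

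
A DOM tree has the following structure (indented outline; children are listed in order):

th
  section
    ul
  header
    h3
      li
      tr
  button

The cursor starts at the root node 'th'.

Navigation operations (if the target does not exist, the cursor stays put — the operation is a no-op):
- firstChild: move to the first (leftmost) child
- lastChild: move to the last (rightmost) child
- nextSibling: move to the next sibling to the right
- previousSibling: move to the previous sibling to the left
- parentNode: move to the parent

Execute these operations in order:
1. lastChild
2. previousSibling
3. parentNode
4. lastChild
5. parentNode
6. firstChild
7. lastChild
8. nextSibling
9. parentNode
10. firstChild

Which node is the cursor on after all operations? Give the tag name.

After 1 (lastChild): button
After 2 (previousSibling): header
After 3 (parentNode): th
After 4 (lastChild): button
After 5 (parentNode): th
After 6 (firstChild): section
After 7 (lastChild): ul
After 8 (nextSibling): ul (no-op, stayed)
After 9 (parentNode): section
After 10 (firstChild): ul

Answer: ul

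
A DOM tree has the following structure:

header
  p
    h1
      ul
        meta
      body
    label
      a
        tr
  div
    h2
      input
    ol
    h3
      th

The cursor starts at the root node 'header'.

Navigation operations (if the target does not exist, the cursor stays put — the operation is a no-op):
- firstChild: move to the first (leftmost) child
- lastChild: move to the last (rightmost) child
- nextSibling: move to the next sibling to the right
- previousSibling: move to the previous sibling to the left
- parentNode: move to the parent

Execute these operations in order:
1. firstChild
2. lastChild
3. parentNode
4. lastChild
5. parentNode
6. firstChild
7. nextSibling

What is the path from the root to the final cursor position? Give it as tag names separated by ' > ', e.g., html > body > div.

Answer: header > p > label

Derivation:
After 1 (firstChild): p
After 2 (lastChild): label
After 3 (parentNode): p
After 4 (lastChild): label
After 5 (parentNode): p
After 6 (firstChild): h1
After 7 (nextSibling): label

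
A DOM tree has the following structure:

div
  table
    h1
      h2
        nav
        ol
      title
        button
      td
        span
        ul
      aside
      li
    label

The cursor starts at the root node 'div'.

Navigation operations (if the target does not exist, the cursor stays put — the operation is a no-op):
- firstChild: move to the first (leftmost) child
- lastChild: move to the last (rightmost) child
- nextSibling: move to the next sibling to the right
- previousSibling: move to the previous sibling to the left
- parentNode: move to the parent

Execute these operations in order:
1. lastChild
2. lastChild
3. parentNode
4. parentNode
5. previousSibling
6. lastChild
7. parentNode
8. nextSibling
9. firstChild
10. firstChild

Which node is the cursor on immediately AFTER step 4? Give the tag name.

Answer: div

Derivation:
After 1 (lastChild): table
After 2 (lastChild): label
After 3 (parentNode): table
After 4 (parentNode): div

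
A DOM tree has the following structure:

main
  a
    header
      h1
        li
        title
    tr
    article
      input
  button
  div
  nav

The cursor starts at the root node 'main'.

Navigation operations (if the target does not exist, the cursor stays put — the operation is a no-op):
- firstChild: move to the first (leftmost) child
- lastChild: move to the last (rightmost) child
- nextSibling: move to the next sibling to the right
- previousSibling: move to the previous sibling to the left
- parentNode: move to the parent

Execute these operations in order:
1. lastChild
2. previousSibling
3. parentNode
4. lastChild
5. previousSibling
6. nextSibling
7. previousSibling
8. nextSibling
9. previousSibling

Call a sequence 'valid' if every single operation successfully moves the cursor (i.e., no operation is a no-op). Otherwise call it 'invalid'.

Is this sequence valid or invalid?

Answer: valid

Derivation:
After 1 (lastChild): nav
After 2 (previousSibling): div
After 3 (parentNode): main
After 4 (lastChild): nav
After 5 (previousSibling): div
After 6 (nextSibling): nav
After 7 (previousSibling): div
After 8 (nextSibling): nav
After 9 (previousSibling): div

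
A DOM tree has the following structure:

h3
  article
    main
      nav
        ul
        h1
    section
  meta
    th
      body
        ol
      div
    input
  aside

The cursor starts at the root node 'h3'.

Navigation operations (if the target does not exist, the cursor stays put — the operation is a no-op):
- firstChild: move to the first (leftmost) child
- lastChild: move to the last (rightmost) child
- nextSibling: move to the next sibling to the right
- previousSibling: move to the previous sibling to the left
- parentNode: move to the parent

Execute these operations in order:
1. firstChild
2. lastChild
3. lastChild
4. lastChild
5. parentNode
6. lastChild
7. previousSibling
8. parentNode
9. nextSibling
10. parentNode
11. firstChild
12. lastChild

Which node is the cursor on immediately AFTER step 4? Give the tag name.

Answer: section

Derivation:
After 1 (firstChild): article
After 2 (lastChild): section
After 3 (lastChild): section (no-op, stayed)
After 4 (lastChild): section (no-op, stayed)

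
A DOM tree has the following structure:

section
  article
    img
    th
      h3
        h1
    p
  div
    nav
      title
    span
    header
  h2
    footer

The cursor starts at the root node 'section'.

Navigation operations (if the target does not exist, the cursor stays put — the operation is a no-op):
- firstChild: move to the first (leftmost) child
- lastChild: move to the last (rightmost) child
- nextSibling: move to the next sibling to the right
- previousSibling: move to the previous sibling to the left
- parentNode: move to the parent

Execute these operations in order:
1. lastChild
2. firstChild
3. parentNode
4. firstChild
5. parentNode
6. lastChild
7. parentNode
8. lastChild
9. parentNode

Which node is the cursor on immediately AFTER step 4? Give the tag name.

Answer: footer

Derivation:
After 1 (lastChild): h2
After 2 (firstChild): footer
After 3 (parentNode): h2
After 4 (firstChild): footer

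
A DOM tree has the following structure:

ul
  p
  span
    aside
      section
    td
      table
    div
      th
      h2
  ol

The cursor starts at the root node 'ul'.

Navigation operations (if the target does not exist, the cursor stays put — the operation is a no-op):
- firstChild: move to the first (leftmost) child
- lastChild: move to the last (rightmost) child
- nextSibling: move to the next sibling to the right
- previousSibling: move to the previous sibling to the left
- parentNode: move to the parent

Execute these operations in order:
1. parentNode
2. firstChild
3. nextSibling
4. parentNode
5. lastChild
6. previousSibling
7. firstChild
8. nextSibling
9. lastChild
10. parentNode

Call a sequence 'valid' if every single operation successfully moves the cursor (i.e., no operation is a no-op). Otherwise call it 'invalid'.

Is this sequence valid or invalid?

Answer: invalid

Derivation:
After 1 (parentNode): ul (no-op, stayed)
After 2 (firstChild): p
After 3 (nextSibling): span
After 4 (parentNode): ul
After 5 (lastChild): ol
After 6 (previousSibling): span
After 7 (firstChild): aside
After 8 (nextSibling): td
After 9 (lastChild): table
After 10 (parentNode): td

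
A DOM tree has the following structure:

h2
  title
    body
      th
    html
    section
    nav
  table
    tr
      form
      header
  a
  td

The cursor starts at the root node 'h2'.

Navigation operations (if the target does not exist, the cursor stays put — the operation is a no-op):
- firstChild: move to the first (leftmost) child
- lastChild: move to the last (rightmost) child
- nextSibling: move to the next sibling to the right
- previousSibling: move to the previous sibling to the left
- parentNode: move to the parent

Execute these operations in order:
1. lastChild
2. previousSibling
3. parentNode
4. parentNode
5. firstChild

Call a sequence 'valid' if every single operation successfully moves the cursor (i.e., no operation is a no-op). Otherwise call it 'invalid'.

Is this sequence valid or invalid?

After 1 (lastChild): td
After 2 (previousSibling): a
After 3 (parentNode): h2
After 4 (parentNode): h2 (no-op, stayed)
After 5 (firstChild): title

Answer: invalid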